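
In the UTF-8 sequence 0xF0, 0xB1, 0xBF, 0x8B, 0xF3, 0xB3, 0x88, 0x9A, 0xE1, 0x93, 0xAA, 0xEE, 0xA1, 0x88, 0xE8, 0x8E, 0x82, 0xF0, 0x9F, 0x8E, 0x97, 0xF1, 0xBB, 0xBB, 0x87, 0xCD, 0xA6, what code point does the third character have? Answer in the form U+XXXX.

Offset 0: leading byte 0xF0 = 11110000 → 4-byte char #1 = F0 B1 BF 8B.
Offset 4: leading byte 0xF3 = 11110011 → 4-byte char #2 = F3 B3 88 9A.
Offset 8: leading byte 0xE1 = 11100001 → 3-byte char #3 = E1 93 AA.
Leading byte 0xE1 = 11100001 matches 1110xxxx → 3-byte sequence.
Byte 1: 0xE1 = 11100001, payload 0001 (4 bits).
Byte 2: 0x93 = 10010011 (10xxxxxx ✓), payload 010011.
Byte 3: 0xAA = 10101010 (10xxxxxx ✓), payload 101010.
Concatenate: 0001010011101010 = 0x14EA (16 bits → U+14EA).

U+14EA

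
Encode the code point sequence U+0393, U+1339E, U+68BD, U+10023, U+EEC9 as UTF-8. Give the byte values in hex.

CE 93 F0 93 8E 9E E6 A2 BD F0 90 80 A3 EE BB 89

U+0393: 2-byte form → CE 93.
U+1339E: 4-byte form → F0 93 8E 9E.
U+68BD: 3-byte form → E6 A2 BD.
U+10023: 4-byte form → F0 90 80 A3.
U+EEC9: 3-byte form → EE BB 89.
Concatenated (16 bytes): CE 93 F0 93 8E 9E E6 A2 BD F0 90 80 A3 EE BB 89.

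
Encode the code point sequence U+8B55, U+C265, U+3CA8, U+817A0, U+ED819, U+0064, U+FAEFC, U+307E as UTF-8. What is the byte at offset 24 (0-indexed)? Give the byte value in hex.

U+8B55 → 3-byte form E8 AD 95 at offsets 0–2.
U+C265 → 3-byte form EC 89 A5 at offsets 3–5.
U+3CA8 → 3-byte form E3 B2 A8 at offsets 6–8.
U+817A0 → 4-byte form F2 81 9E A0 at offsets 9–12.
U+ED819 → 4-byte form F3 AD A0 99 at offsets 13–16.
U+0064 → 1-byte form 64 at offsets 17–17.
U+FAEFC → 4-byte form F3 BA BB BC at offsets 18–21.
U+307E → 3-byte form E3 81 BE at offsets 22–24.
Offset 24 falls in char 8's range; it's byte 3 of E3 81 BE = 0xBE.

0xBE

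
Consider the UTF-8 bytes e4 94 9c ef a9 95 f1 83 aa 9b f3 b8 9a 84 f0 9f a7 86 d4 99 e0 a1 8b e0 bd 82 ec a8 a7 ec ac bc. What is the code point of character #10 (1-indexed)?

U+CB3C

Offset 0: leading byte 0xE4 = 11100100 → 3-byte char #1 = E4 94 9C.
Offset 3: leading byte 0xEF = 11101111 → 3-byte char #2 = EF A9 95.
Offset 6: leading byte 0xF1 = 11110001 → 4-byte char #3 = F1 83 AA 9B.
Offset 10: leading byte 0xF3 = 11110011 → 4-byte char #4 = F3 B8 9A 84.
Offset 14: leading byte 0xF0 = 11110000 → 4-byte char #5 = F0 9F A7 86.
Offset 18: leading byte 0xD4 = 11010100 → 2-byte char #6 = D4 99.
Offset 20: leading byte 0xE0 = 11100000 → 3-byte char #7 = E0 A1 8B.
Offset 23: leading byte 0xE0 = 11100000 → 3-byte char #8 = E0 BD 82.
Offset 26: leading byte 0xEC = 11101100 → 3-byte char #9 = EC A8 A7.
Offset 29: leading byte 0xEC = 11101100 → 3-byte char #10 = EC AC BC.
Leading byte 0xEC = 11101100 matches 1110xxxx → 3-byte sequence.
Byte 1: 0xEC = 11101100, payload 1100 (4 bits).
Byte 2: 0xAC = 10101100 (10xxxxxx ✓), payload 101100.
Byte 3: 0xBC = 10111100 (10xxxxxx ✓), payload 111100.
Concatenate: 1100101100111100 = 0xCB3C (16 bits → U+CB3C).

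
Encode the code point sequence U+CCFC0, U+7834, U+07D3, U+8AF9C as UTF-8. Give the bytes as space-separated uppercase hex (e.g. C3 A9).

U+CCFC0: 4-byte form → F3 8C BF 80.
U+7834: 3-byte form → E7 A0 B4.
U+07D3: 2-byte form → DF 93.
U+8AF9C: 4-byte form → F2 8A BE 9C.
Concatenated (13 bytes): F3 8C BF 80 E7 A0 B4 DF 93 F2 8A BE 9C.

F3 8C BF 80 E7 A0 B4 DF 93 F2 8A BE 9C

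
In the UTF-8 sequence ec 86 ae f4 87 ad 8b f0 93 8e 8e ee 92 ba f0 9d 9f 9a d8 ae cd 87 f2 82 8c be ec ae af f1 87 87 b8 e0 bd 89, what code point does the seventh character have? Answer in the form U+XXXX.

Offset 0: leading byte 0xEC = 11101100 → 3-byte char #1 = EC 86 AE.
Offset 3: leading byte 0xF4 = 11110100 → 4-byte char #2 = F4 87 AD 8B.
Offset 7: leading byte 0xF0 = 11110000 → 4-byte char #3 = F0 93 8E 8E.
Offset 11: leading byte 0xEE = 11101110 → 3-byte char #4 = EE 92 BA.
Offset 14: leading byte 0xF0 = 11110000 → 4-byte char #5 = F0 9D 9F 9A.
Offset 18: leading byte 0xD8 = 11011000 → 2-byte char #6 = D8 AE.
Offset 20: leading byte 0xCD = 11001101 → 2-byte char #7 = CD 87.
Leading byte 0xCD = 11001101 matches 110xxxxx → 2-byte sequence.
Byte 1: 0xCD = 11001101, payload 01101 (5 bits).
Byte 2: 0x87 = 10000111 (10xxxxxx ✓), payload 000111.
Concatenate: 01101000111 = 0x347 (11 bits → U+0347).

U+0347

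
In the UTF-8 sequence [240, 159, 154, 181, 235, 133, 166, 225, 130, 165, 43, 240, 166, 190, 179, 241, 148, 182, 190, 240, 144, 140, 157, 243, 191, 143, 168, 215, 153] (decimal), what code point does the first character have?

U+1F6B5

Offset 0: leading byte 0xF0 = 11110000 → 4-byte char #1 = F0 9F 9A B5.
Leading byte 0xF0 = 11110000 matches 11110xxx → 4-byte sequence.
Byte 1: 0xF0 = 11110000, payload 000 (3 bits).
Byte 2: 0x9F = 10011111 (10xxxxxx ✓), payload 011111.
Byte 3: 0x9A = 10011010 (10xxxxxx ✓), payload 011010.
Byte 4: 0xB5 = 10110101 (10xxxxxx ✓), payload 110101.
Concatenate: 000011111011010110101 = 0x1F6B5 (21 bits → U+1F6B5).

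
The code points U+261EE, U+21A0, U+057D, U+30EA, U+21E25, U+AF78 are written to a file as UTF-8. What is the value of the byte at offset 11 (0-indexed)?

U+261EE → 4-byte form F0 A6 87 AE at offsets 0–3.
U+21A0 → 3-byte form E2 86 A0 at offsets 4–6.
U+057D → 2-byte form D5 BD at offsets 7–8.
U+30EA → 3-byte form E3 83 AA at offsets 9–11.
Offset 11 falls in char 4's range; it's byte 3 of E3 83 AA = 0xAA.

0xAA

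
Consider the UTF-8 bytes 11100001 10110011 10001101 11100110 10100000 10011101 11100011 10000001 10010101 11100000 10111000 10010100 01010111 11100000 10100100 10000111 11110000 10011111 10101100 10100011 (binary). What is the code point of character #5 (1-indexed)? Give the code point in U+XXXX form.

Offset 0: leading byte 0xE1 = 11100001 → 3-byte char #1 = E1 B3 8D.
Offset 3: leading byte 0xE6 = 11100110 → 3-byte char #2 = E6 A0 9D.
Offset 6: leading byte 0xE3 = 11100011 → 3-byte char #3 = E3 81 95.
Offset 9: leading byte 0xE0 = 11100000 → 3-byte char #4 = E0 B8 94.
Offset 12: leading byte 0x57 = 01010111 → 1-byte char #5 = 57.
Leading byte 0x57 = 01010111 matches 0xxxxxxx → 1-byte sequence.
Byte 1: 0x57 = 01010111, payload 1010111 (7 bits).
Concatenate: 1010111 = 0x57 (7 bits → U+0057).

U+0057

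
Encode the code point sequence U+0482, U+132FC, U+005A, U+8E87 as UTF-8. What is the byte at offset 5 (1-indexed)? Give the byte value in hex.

0x8B

1-indexed offset 5 is 0-indexed offset 4.
U+0482 → 2-byte form D2 82 at offsets 0–1.
U+132FC → 4-byte form F0 93 8B BC at offsets 2–5.
Offset 4 falls in char 2's range; it's byte 3 of F0 93 8B BC = 0x8B.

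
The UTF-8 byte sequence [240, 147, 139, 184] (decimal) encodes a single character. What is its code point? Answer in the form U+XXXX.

U+132F8

Leading byte 0xF0 = 11110000 matches 11110xxx → 4-byte sequence.
Byte 1: 0xF0 = 11110000, payload 000 (3 bits).
Byte 2: 0x93 = 10010011 (10xxxxxx ✓), payload 010011.
Byte 3: 0x8B = 10001011 (10xxxxxx ✓), payload 001011.
Byte 4: 0xB8 = 10111000 (10xxxxxx ✓), payload 111000.
Concatenate: 000010011001011111000 = 0x132F8 (21 bits → U+132F8).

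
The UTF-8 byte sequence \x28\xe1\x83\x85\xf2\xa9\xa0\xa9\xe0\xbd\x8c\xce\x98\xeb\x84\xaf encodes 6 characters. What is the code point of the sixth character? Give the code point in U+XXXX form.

U+B12F

Offset 0: leading byte 0x28 = 00101000 → 1-byte char #1 = 28.
Offset 1: leading byte 0xE1 = 11100001 → 3-byte char #2 = E1 83 85.
Offset 4: leading byte 0xF2 = 11110010 → 4-byte char #3 = F2 A9 A0 A9.
Offset 8: leading byte 0xE0 = 11100000 → 3-byte char #4 = E0 BD 8C.
Offset 11: leading byte 0xCE = 11001110 → 2-byte char #5 = CE 98.
Offset 13: leading byte 0xEB = 11101011 → 3-byte char #6 = EB 84 AF.
Leading byte 0xEB = 11101011 matches 1110xxxx → 3-byte sequence.
Byte 1: 0xEB = 11101011, payload 1011 (4 bits).
Byte 2: 0x84 = 10000100 (10xxxxxx ✓), payload 000100.
Byte 3: 0xAF = 10101111 (10xxxxxx ✓), payload 101111.
Concatenate: 1011000100101111 = 0xB12F (16 bits → U+B12F).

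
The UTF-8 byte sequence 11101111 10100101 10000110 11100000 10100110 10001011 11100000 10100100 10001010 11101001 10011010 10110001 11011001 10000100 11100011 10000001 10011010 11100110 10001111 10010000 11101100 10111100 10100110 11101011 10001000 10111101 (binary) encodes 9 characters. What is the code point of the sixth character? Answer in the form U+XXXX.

U+305A

Offset 0: leading byte 0xEF = 11101111 → 3-byte char #1 = EF A5 86.
Offset 3: leading byte 0xE0 = 11100000 → 3-byte char #2 = E0 A6 8B.
Offset 6: leading byte 0xE0 = 11100000 → 3-byte char #3 = E0 A4 8A.
Offset 9: leading byte 0xE9 = 11101001 → 3-byte char #4 = E9 9A B1.
Offset 12: leading byte 0xD9 = 11011001 → 2-byte char #5 = D9 84.
Offset 14: leading byte 0xE3 = 11100011 → 3-byte char #6 = E3 81 9A.
Leading byte 0xE3 = 11100011 matches 1110xxxx → 3-byte sequence.
Byte 1: 0xE3 = 11100011, payload 0011 (4 bits).
Byte 2: 0x81 = 10000001 (10xxxxxx ✓), payload 000001.
Byte 3: 0x9A = 10011010 (10xxxxxx ✓), payload 011010.
Concatenate: 0011000001011010 = 0x305A (16 bits → U+305A).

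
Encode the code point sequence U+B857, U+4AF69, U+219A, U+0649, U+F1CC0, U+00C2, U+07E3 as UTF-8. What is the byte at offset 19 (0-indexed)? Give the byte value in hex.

U+B857 → 3-byte form EB A1 97 at offsets 0–2.
U+4AF69 → 4-byte form F1 8A BD A9 at offsets 3–6.
U+219A → 3-byte form E2 86 9A at offsets 7–9.
U+0649 → 2-byte form D9 89 at offsets 10–11.
U+F1CC0 → 4-byte form F3 B1 B3 80 at offsets 12–15.
U+00C2 → 2-byte form C3 82 at offsets 16–17.
U+07E3 → 2-byte form DF A3 at offsets 18–19.
Offset 19 falls in char 7's range; it's byte 2 of DF A3 = 0xA3.

0xA3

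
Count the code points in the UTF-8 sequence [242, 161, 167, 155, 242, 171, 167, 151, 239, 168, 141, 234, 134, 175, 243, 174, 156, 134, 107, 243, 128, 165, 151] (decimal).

Byte at offset 0: 0xF2 = 11110010 → 4-byte char (#1). Advance 4.
Byte at offset 4: 0xF2 = 11110010 → 4-byte char (#2). Advance 4.
Byte at offset 8: 0xEF = 11101111 → 3-byte char (#3). Advance 3.
Byte at offset 11: 0xEA = 11101010 → 3-byte char (#4). Advance 3.
Byte at offset 14: 0xF3 = 11110011 → 4-byte char (#5). Advance 4.
Byte at offset 18: 0x6B = 01101011 → 1-byte char (#6). Advance 1.
Byte at offset 19: 0xF3 = 11110011 → 4-byte char (#7). Advance 4.
Reached end at offset 23 after 7 code points.

7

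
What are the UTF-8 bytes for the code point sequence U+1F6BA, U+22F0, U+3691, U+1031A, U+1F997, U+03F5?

F0 9F 9A BA E2 8B B0 E3 9A 91 F0 90 8C 9A F0 9F A6 97 CF B5

U+1F6BA: 4-byte form → F0 9F 9A BA.
U+22F0: 3-byte form → E2 8B B0.
U+3691: 3-byte form → E3 9A 91.
U+1031A: 4-byte form → F0 90 8C 9A.
U+1F997: 4-byte form → F0 9F A6 97.
U+03F5: 2-byte form → CF B5.
Concatenated (20 bytes): F0 9F 9A BA E2 8B B0 E3 9A 91 F0 90 8C 9A F0 9F A6 97 CF B5.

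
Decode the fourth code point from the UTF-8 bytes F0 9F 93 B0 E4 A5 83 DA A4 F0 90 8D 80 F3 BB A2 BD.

U+10340

Offset 0: leading byte 0xF0 = 11110000 → 4-byte char #1 = F0 9F 93 B0.
Offset 4: leading byte 0xE4 = 11100100 → 3-byte char #2 = E4 A5 83.
Offset 7: leading byte 0xDA = 11011010 → 2-byte char #3 = DA A4.
Offset 9: leading byte 0xF0 = 11110000 → 4-byte char #4 = F0 90 8D 80.
Leading byte 0xF0 = 11110000 matches 11110xxx → 4-byte sequence.
Byte 1: 0xF0 = 11110000, payload 000 (3 bits).
Byte 2: 0x90 = 10010000 (10xxxxxx ✓), payload 010000.
Byte 3: 0x8D = 10001101 (10xxxxxx ✓), payload 001101.
Byte 4: 0x80 = 10000000 (10xxxxxx ✓), payload 000000.
Concatenate: 000010000001101000000 = 0x10340 (21 bits → U+10340).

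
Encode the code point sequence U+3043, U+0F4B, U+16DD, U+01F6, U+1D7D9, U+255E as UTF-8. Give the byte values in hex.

U+3043: 3-byte form → E3 81 83.
U+0F4B: 3-byte form → E0 BD 8B.
U+16DD: 3-byte form → E1 9B 9D.
U+01F6: 2-byte form → C7 B6.
U+1D7D9: 4-byte form → F0 9D 9F 99.
U+255E: 3-byte form → E2 95 9E.
Concatenated (18 bytes): E3 81 83 E0 BD 8B E1 9B 9D C7 B6 F0 9D 9F 99 E2 95 9E.

E3 81 83 E0 BD 8B E1 9B 9D C7 B6 F0 9D 9F 99 E2 95 9E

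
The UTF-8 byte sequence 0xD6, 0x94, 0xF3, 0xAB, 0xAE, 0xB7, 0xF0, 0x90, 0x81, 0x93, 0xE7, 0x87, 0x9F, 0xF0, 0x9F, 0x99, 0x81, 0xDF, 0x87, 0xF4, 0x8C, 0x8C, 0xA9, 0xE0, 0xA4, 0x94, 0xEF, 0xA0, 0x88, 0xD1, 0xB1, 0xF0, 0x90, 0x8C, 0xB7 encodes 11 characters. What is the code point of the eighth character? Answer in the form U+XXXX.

U+0914

Offset 0: leading byte 0xD6 = 11010110 → 2-byte char #1 = D6 94.
Offset 2: leading byte 0xF3 = 11110011 → 4-byte char #2 = F3 AB AE B7.
Offset 6: leading byte 0xF0 = 11110000 → 4-byte char #3 = F0 90 81 93.
Offset 10: leading byte 0xE7 = 11100111 → 3-byte char #4 = E7 87 9F.
Offset 13: leading byte 0xF0 = 11110000 → 4-byte char #5 = F0 9F 99 81.
Offset 17: leading byte 0xDF = 11011111 → 2-byte char #6 = DF 87.
Offset 19: leading byte 0xF4 = 11110100 → 4-byte char #7 = F4 8C 8C A9.
Offset 23: leading byte 0xE0 = 11100000 → 3-byte char #8 = E0 A4 94.
Leading byte 0xE0 = 11100000 matches 1110xxxx → 3-byte sequence.
Byte 1: 0xE0 = 11100000, payload 0000 (4 bits).
Byte 2: 0xA4 = 10100100 (10xxxxxx ✓), payload 100100.
Byte 3: 0x94 = 10010100 (10xxxxxx ✓), payload 010100.
Concatenate: 0000100100010100 = 0x914 (16 bits → U+0914).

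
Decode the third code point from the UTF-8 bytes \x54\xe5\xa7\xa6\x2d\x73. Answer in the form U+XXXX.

U+002D

Offset 0: leading byte 0x54 = 01010100 → 1-byte char #1 = 54.
Offset 1: leading byte 0xE5 = 11100101 → 3-byte char #2 = E5 A7 A6.
Offset 4: leading byte 0x2D = 00101101 → 1-byte char #3 = 2D.
Leading byte 0x2D = 00101101 matches 0xxxxxxx → 1-byte sequence.
Byte 1: 0x2D = 00101101, payload 0101101 (7 bits).
Concatenate: 0101101 = 0x2D (7 bits → U+002D).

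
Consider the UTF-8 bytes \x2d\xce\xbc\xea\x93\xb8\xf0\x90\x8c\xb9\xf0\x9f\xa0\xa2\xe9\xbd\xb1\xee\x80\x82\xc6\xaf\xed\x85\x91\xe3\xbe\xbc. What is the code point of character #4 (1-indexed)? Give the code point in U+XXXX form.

Offset 0: leading byte 0x2D = 00101101 → 1-byte char #1 = 2D.
Offset 1: leading byte 0xCE = 11001110 → 2-byte char #2 = CE BC.
Offset 3: leading byte 0xEA = 11101010 → 3-byte char #3 = EA 93 B8.
Offset 6: leading byte 0xF0 = 11110000 → 4-byte char #4 = F0 90 8C B9.
Leading byte 0xF0 = 11110000 matches 11110xxx → 4-byte sequence.
Byte 1: 0xF0 = 11110000, payload 000 (3 bits).
Byte 2: 0x90 = 10010000 (10xxxxxx ✓), payload 010000.
Byte 3: 0x8C = 10001100 (10xxxxxx ✓), payload 001100.
Byte 4: 0xB9 = 10111001 (10xxxxxx ✓), payload 111001.
Concatenate: 000010000001100111001 = 0x10339 (21 bits → U+10339).

U+10339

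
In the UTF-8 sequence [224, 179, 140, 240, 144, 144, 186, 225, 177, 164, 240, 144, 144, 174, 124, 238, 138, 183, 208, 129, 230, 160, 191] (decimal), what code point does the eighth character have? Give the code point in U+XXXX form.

Offset 0: leading byte 0xE0 = 11100000 → 3-byte char #1 = E0 B3 8C.
Offset 3: leading byte 0xF0 = 11110000 → 4-byte char #2 = F0 90 90 BA.
Offset 7: leading byte 0xE1 = 11100001 → 3-byte char #3 = E1 B1 A4.
Offset 10: leading byte 0xF0 = 11110000 → 4-byte char #4 = F0 90 90 AE.
Offset 14: leading byte 0x7C = 01111100 → 1-byte char #5 = 7C.
Offset 15: leading byte 0xEE = 11101110 → 3-byte char #6 = EE 8A B7.
Offset 18: leading byte 0xD0 = 11010000 → 2-byte char #7 = D0 81.
Offset 20: leading byte 0xE6 = 11100110 → 3-byte char #8 = E6 A0 BF.
Leading byte 0xE6 = 11100110 matches 1110xxxx → 3-byte sequence.
Byte 1: 0xE6 = 11100110, payload 0110 (4 bits).
Byte 2: 0xA0 = 10100000 (10xxxxxx ✓), payload 100000.
Byte 3: 0xBF = 10111111 (10xxxxxx ✓), payload 111111.
Concatenate: 0110100000111111 = 0x683F (16 bits → U+683F).

U+683F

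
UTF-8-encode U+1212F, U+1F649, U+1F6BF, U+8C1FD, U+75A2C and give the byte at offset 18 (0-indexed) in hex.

0xA8

U+1212F → 4-byte form F0 92 84 AF at offsets 0–3.
U+1F649 → 4-byte form F0 9F 99 89 at offsets 4–7.
U+1F6BF → 4-byte form F0 9F 9A BF at offsets 8–11.
U+8C1FD → 4-byte form F2 8C 87 BD at offsets 12–15.
U+75A2C → 4-byte form F1 B5 A8 AC at offsets 16–19.
Offset 18 falls in char 5's range; it's byte 3 of F1 B5 A8 AC = 0xA8.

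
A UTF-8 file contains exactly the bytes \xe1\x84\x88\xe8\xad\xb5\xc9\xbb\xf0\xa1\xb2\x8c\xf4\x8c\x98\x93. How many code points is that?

5

Byte at offset 0: 0xE1 = 11100001 → 3-byte char (#1). Advance 3.
Byte at offset 3: 0xE8 = 11101000 → 3-byte char (#2). Advance 3.
Byte at offset 6: 0xC9 = 11001001 → 2-byte char (#3). Advance 2.
Byte at offset 8: 0xF0 = 11110000 → 4-byte char (#4). Advance 4.
Byte at offset 12: 0xF4 = 11110100 → 4-byte char (#5). Advance 4.
Reached end at offset 16 after 5 code points.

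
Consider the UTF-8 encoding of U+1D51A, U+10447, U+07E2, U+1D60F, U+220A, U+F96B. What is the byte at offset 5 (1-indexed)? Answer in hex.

0xF0

1-indexed offset 5 is 0-indexed offset 4.
U+1D51A → 4-byte form F0 9D 94 9A at offsets 0–3.
U+10447 → 4-byte form F0 90 91 87 at offsets 4–7.
Offset 4 falls in char 2's range; it's byte 1 of F0 90 91 87 = 0xF0.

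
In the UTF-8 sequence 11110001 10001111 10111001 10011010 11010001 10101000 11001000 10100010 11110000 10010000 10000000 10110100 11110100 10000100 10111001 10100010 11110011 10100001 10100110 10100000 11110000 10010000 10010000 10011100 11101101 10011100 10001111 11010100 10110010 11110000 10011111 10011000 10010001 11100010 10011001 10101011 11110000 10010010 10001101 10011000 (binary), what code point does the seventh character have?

Offset 0: leading byte 0xF1 = 11110001 → 4-byte char #1 = F1 8F B9 9A.
Offset 4: leading byte 0xD1 = 11010001 → 2-byte char #2 = D1 A8.
Offset 6: leading byte 0xC8 = 11001000 → 2-byte char #3 = C8 A2.
Offset 8: leading byte 0xF0 = 11110000 → 4-byte char #4 = F0 90 80 B4.
Offset 12: leading byte 0xF4 = 11110100 → 4-byte char #5 = F4 84 B9 A2.
Offset 16: leading byte 0xF3 = 11110011 → 4-byte char #6 = F3 A1 A6 A0.
Offset 20: leading byte 0xF0 = 11110000 → 4-byte char #7 = F0 90 90 9C.
Leading byte 0xF0 = 11110000 matches 11110xxx → 4-byte sequence.
Byte 1: 0xF0 = 11110000, payload 000 (3 bits).
Byte 2: 0x90 = 10010000 (10xxxxxx ✓), payload 010000.
Byte 3: 0x90 = 10010000 (10xxxxxx ✓), payload 010000.
Byte 4: 0x9C = 10011100 (10xxxxxx ✓), payload 011100.
Concatenate: 000010000010000011100 = 0x1041C (21 bits → U+1041C).

U+1041C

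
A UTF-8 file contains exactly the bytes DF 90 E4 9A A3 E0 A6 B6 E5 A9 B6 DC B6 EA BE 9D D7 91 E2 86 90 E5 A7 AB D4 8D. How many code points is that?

Byte at offset 0: 0xDF = 11011111 → 2-byte char (#1). Advance 2.
Byte at offset 2: 0xE4 = 11100100 → 3-byte char (#2). Advance 3.
Byte at offset 5: 0xE0 = 11100000 → 3-byte char (#3). Advance 3.
Byte at offset 8: 0xE5 = 11100101 → 3-byte char (#4). Advance 3.
Byte at offset 11: 0xDC = 11011100 → 2-byte char (#5). Advance 2.
Byte at offset 13: 0xEA = 11101010 → 3-byte char (#6). Advance 3.
Byte at offset 16: 0xD7 = 11010111 → 2-byte char (#7). Advance 2.
Byte at offset 18: 0xE2 = 11100010 → 3-byte char (#8). Advance 3.
Byte at offset 21: 0xE5 = 11100101 → 3-byte char (#9). Advance 3.
Byte at offset 24: 0xD4 = 11010100 → 2-byte char (#10). Advance 2.
Reached end at offset 26 after 10 code points.

10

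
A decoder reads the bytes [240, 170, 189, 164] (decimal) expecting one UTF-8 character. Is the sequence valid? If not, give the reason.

Leading byte 0xF0 = 11110000 → 4-byte form.
Continuation bytes 0xAA=10101010, 0xBD=10111101, 0xA4=10100100 all match 10xxxxxx.
Decoded value 0x2AF64 is ≥ 0x10000 (shortest form) and not a surrogate.

valid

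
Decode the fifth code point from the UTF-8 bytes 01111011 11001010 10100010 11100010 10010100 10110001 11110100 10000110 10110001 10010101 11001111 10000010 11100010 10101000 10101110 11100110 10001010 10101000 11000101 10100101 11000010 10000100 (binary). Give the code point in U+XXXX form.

Offset 0: leading byte 0x7B = 01111011 → 1-byte char #1 = 7B.
Offset 1: leading byte 0xCA = 11001010 → 2-byte char #2 = CA A2.
Offset 3: leading byte 0xE2 = 11100010 → 3-byte char #3 = E2 94 B1.
Offset 6: leading byte 0xF4 = 11110100 → 4-byte char #4 = F4 86 B1 95.
Offset 10: leading byte 0xCF = 11001111 → 2-byte char #5 = CF 82.
Leading byte 0xCF = 11001111 matches 110xxxxx → 2-byte sequence.
Byte 1: 0xCF = 11001111, payload 01111 (5 bits).
Byte 2: 0x82 = 10000010 (10xxxxxx ✓), payload 000010.
Concatenate: 01111000010 = 0x3C2 (11 bits → U+03C2).

U+03C2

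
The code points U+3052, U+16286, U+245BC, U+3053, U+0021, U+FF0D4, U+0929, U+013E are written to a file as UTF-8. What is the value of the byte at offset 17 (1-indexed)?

1-indexed offset 17 is 0-indexed offset 16.
U+3052 → 3-byte form E3 81 92 at offsets 0–2.
U+16286 → 4-byte form F0 96 8A 86 at offsets 3–6.
U+245BC → 4-byte form F0 A4 96 BC at offsets 7–10.
U+3053 → 3-byte form E3 81 93 at offsets 11–13.
U+0021 → 1-byte form 21 at offsets 14–14.
U+FF0D4 → 4-byte form F3 BF 83 94 at offsets 15–18.
Offset 16 falls in char 6's range; it's byte 2 of F3 BF 83 94 = 0xBF.

0xBF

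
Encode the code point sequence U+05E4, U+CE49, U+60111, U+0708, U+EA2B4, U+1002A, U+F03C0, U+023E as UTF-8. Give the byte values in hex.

U+05E4: 2-byte form → D7 A4.
U+CE49: 3-byte form → EC B9 89.
U+60111: 4-byte form → F1 A0 84 91.
U+0708: 2-byte form → DC 88.
U+EA2B4: 4-byte form → F3 AA 8A B4.
U+1002A: 4-byte form → F0 90 80 AA.
U+F03C0: 4-byte form → F3 B0 8F 80.
U+023E: 2-byte form → C8 BE.
Concatenated (25 bytes): D7 A4 EC B9 89 F1 A0 84 91 DC 88 F3 AA 8A B4 F0 90 80 AA F3 B0 8F 80 C8 BE.

D7 A4 EC B9 89 F1 A0 84 91 DC 88 F3 AA 8A B4 F0 90 80 AA F3 B0 8F 80 C8 BE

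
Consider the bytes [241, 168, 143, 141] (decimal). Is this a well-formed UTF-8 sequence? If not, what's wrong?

Leading byte 0xF1 = 11110001 → 4-byte form.
Continuation bytes 0xA8=10101000, 0x8F=10001111, 0x8D=10001101 all match 10xxxxxx.
Decoded value 0x683CD is ≥ 0x10000 (shortest form) and not a surrogate.

valid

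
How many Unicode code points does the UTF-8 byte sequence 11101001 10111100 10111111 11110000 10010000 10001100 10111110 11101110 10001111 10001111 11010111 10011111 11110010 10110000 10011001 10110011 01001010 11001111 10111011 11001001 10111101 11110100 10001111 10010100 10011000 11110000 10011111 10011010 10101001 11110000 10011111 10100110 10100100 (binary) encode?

Byte at offset 0: 0xE9 = 11101001 → 3-byte char (#1). Advance 3.
Byte at offset 3: 0xF0 = 11110000 → 4-byte char (#2). Advance 4.
Byte at offset 7: 0xEE = 11101110 → 3-byte char (#3). Advance 3.
Byte at offset 10: 0xD7 = 11010111 → 2-byte char (#4). Advance 2.
Byte at offset 12: 0xF2 = 11110010 → 4-byte char (#5). Advance 4.
Byte at offset 16: 0x4A = 01001010 → 1-byte char (#6). Advance 1.
Byte at offset 17: 0xCF = 11001111 → 2-byte char (#7). Advance 2.
Byte at offset 19: 0xC9 = 11001001 → 2-byte char (#8). Advance 2.
Byte at offset 21: 0xF4 = 11110100 → 4-byte char (#9). Advance 4.
Byte at offset 25: 0xF0 = 11110000 → 4-byte char (#10). Advance 4.
Byte at offset 29: 0xF0 = 11110000 → 4-byte char (#11). Advance 4.
Reached end at offset 33 after 11 code points.

11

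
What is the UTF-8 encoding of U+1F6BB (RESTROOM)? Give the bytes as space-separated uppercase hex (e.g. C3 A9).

F0 9F 9A BB

U+1F6BB = 0x1F6BB = 128699 decimal. In range U+10000–U+10FFFF → 4-byte form: 11110xxx 10xxxxxx 10xxxxxx 10xxxxxx.
Binary (21 bits): 000011111011010111011.
Split 3+6+6+6: 000 | 011111 | 011010 | 111011.
Byte 1: 11110000 = 0xF0.
Byte 2: 10011111 = 0x9F.
Byte 3: 10011010 = 0x9A.
Byte 4: 10111011 = 0xBB.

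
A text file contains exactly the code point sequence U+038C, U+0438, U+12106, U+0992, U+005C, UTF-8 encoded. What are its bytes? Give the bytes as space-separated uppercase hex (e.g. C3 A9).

CE 8C D0 B8 F0 92 84 86 E0 A6 92 5C

U+038C: 2-byte form → CE 8C.
U+0438: 2-byte form → D0 B8.
U+12106: 4-byte form → F0 92 84 86.
U+0992: 3-byte form → E0 A6 92.
U+005C: 1-byte form → 5C.
Concatenated (12 bytes): CE 8C D0 B8 F0 92 84 86 E0 A6 92 5C.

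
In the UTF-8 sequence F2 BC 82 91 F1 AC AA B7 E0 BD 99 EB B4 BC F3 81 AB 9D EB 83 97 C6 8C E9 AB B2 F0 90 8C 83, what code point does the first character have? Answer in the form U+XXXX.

U+BC091

Offset 0: leading byte 0xF2 = 11110010 → 4-byte char #1 = F2 BC 82 91.
Leading byte 0xF2 = 11110010 matches 11110xxx → 4-byte sequence.
Byte 1: 0xF2 = 11110010, payload 010 (3 bits).
Byte 2: 0xBC = 10111100 (10xxxxxx ✓), payload 111100.
Byte 3: 0x82 = 10000010 (10xxxxxx ✓), payload 000010.
Byte 4: 0x91 = 10010001 (10xxxxxx ✓), payload 010001.
Concatenate: 010111100000010010001 = 0xBC091 (21 bits → U+BC091).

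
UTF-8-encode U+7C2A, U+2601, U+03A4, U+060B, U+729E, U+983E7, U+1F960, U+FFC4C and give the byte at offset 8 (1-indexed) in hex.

1-indexed offset 8 is 0-indexed offset 7.
U+7C2A → 3-byte form E7 B0 AA at offsets 0–2.
U+2601 → 3-byte form E2 98 81 at offsets 3–5.
U+03A4 → 2-byte form CE A4 at offsets 6–7.
Offset 7 falls in char 3's range; it's byte 2 of CE A4 = 0xA4.

0xA4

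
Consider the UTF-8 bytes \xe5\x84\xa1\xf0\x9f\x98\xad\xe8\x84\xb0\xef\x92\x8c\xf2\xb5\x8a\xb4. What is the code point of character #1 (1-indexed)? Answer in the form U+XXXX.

U+5121

Offset 0: leading byte 0xE5 = 11100101 → 3-byte char #1 = E5 84 A1.
Leading byte 0xE5 = 11100101 matches 1110xxxx → 3-byte sequence.
Byte 1: 0xE5 = 11100101, payload 0101 (4 bits).
Byte 2: 0x84 = 10000100 (10xxxxxx ✓), payload 000100.
Byte 3: 0xA1 = 10100001 (10xxxxxx ✓), payload 100001.
Concatenate: 0101000100100001 = 0x5121 (16 bits → U+5121).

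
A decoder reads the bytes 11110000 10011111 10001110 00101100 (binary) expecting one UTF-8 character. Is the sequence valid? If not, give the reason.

Leading byte 0xF0 = 11110000 → 4-byte form.
Byte 4 is 0x2C = 00101100, which is not 10xxxxxx — expected a continuation byte.

invalid (non-continuation byte where continuation expected)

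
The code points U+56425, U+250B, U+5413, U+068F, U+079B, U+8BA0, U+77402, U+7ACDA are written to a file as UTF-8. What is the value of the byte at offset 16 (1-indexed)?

1-indexed offset 16 is 0-indexed offset 15.
U+56425 → 4-byte form F1 96 90 A5 at offsets 0–3.
U+250B → 3-byte form E2 94 8B at offsets 4–6.
U+5413 → 3-byte form E5 90 93 at offsets 7–9.
U+068F → 2-byte form DA 8F at offsets 10–11.
U+079B → 2-byte form DE 9B at offsets 12–13.
U+8BA0 → 3-byte form E8 AE A0 at offsets 14–16.
Offset 15 falls in char 6's range; it's byte 2 of E8 AE A0 = 0xAE.

0xAE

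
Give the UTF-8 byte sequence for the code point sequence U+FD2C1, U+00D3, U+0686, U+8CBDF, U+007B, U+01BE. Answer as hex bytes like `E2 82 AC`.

U+FD2C1: 4-byte form → F3 BD 8B 81.
U+00D3: 2-byte form → C3 93.
U+0686: 2-byte form → DA 86.
U+8CBDF: 4-byte form → F2 8C AF 9F.
U+007B: 1-byte form → 7B.
U+01BE: 2-byte form → C6 BE.
Concatenated (15 bytes): F3 BD 8B 81 C3 93 DA 86 F2 8C AF 9F 7B C6 BE.

F3 BD 8B 81 C3 93 DA 86 F2 8C AF 9F 7B C6 BE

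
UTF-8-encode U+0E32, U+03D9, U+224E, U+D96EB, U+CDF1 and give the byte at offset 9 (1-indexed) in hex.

1-indexed offset 9 is 0-indexed offset 8.
U+0E32 → 3-byte form E0 B8 B2 at offsets 0–2.
U+03D9 → 2-byte form CF 99 at offsets 3–4.
U+224E → 3-byte form E2 89 8E at offsets 5–7.
U+D96EB → 4-byte form F3 99 9B AB at offsets 8–11.
Offset 8 falls in char 4's range; it's byte 1 of F3 99 9B AB = 0xF3.

0xF3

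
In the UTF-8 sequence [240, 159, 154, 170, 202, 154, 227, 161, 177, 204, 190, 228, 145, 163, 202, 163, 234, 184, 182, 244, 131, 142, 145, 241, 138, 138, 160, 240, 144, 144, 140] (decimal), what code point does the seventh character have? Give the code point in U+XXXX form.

Offset 0: leading byte 0xF0 = 11110000 → 4-byte char #1 = F0 9F 9A AA.
Offset 4: leading byte 0xCA = 11001010 → 2-byte char #2 = CA 9A.
Offset 6: leading byte 0xE3 = 11100011 → 3-byte char #3 = E3 A1 B1.
Offset 9: leading byte 0xCC = 11001100 → 2-byte char #4 = CC BE.
Offset 11: leading byte 0xE4 = 11100100 → 3-byte char #5 = E4 91 A3.
Offset 14: leading byte 0xCA = 11001010 → 2-byte char #6 = CA A3.
Offset 16: leading byte 0xEA = 11101010 → 3-byte char #7 = EA B8 B6.
Leading byte 0xEA = 11101010 matches 1110xxxx → 3-byte sequence.
Byte 1: 0xEA = 11101010, payload 1010 (4 bits).
Byte 2: 0xB8 = 10111000 (10xxxxxx ✓), payload 111000.
Byte 3: 0xB6 = 10110110 (10xxxxxx ✓), payload 110110.
Concatenate: 1010111000110110 = 0xAE36 (16 bits → U+AE36).

U+AE36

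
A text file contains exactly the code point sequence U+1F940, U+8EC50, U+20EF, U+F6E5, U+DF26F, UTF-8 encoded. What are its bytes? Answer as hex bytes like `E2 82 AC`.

F0 9F A5 80 F2 8E B1 90 E2 83 AF EF 9B A5 F3 9F 89 AF

U+1F940: 4-byte form → F0 9F A5 80.
U+8EC50: 4-byte form → F2 8E B1 90.
U+20EF: 3-byte form → E2 83 AF.
U+F6E5: 3-byte form → EF 9B A5.
U+DF26F: 4-byte form → F3 9F 89 AF.
Concatenated (18 bytes): F0 9F A5 80 F2 8E B1 90 E2 83 AF EF 9B A5 F3 9F 89 AF.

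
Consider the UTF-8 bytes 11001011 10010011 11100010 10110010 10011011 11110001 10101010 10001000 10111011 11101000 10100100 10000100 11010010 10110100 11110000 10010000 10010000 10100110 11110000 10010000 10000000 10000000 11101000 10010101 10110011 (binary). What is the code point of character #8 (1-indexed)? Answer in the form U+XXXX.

Offset 0: leading byte 0xCB = 11001011 → 2-byte char #1 = CB 93.
Offset 2: leading byte 0xE2 = 11100010 → 3-byte char #2 = E2 B2 9B.
Offset 5: leading byte 0xF1 = 11110001 → 4-byte char #3 = F1 AA 88 BB.
Offset 9: leading byte 0xE8 = 11101000 → 3-byte char #4 = E8 A4 84.
Offset 12: leading byte 0xD2 = 11010010 → 2-byte char #5 = D2 B4.
Offset 14: leading byte 0xF0 = 11110000 → 4-byte char #6 = F0 90 90 A6.
Offset 18: leading byte 0xF0 = 11110000 → 4-byte char #7 = F0 90 80 80.
Offset 22: leading byte 0xE8 = 11101000 → 3-byte char #8 = E8 95 B3.
Leading byte 0xE8 = 11101000 matches 1110xxxx → 3-byte sequence.
Byte 1: 0xE8 = 11101000, payload 1000 (4 bits).
Byte 2: 0x95 = 10010101 (10xxxxxx ✓), payload 010101.
Byte 3: 0xB3 = 10110011 (10xxxxxx ✓), payload 110011.
Concatenate: 1000010101110011 = 0x8573 (16 bits → U+8573).

U+8573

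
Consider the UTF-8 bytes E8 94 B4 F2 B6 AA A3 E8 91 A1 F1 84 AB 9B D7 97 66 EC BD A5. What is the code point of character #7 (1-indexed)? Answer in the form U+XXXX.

Offset 0: leading byte 0xE8 = 11101000 → 3-byte char #1 = E8 94 B4.
Offset 3: leading byte 0xF2 = 11110010 → 4-byte char #2 = F2 B6 AA A3.
Offset 7: leading byte 0xE8 = 11101000 → 3-byte char #3 = E8 91 A1.
Offset 10: leading byte 0xF1 = 11110001 → 4-byte char #4 = F1 84 AB 9B.
Offset 14: leading byte 0xD7 = 11010111 → 2-byte char #5 = D7 97.
Offset 16: leading byte 0x66 = 01100110 → 1-byte char #6 = 66.
Offset 17: leading byte 0xEC = 11101100 → 3-byte char #7 = EC BD A5.
Leading byte 0xEC = 11101100 matches 1110xxxx → 3-byte sequence.
Byte 1: 0xEC = 11101100, payload 1100 (4 bits).
Byte 2: 0xBD = 10111101 (10xxxxxx ✓), payload 111101.
Byte 3: 0xA5 = 10100101 (10xxxxxx ✓), payload 100101.
Concatenate: 1100111101100101 = 0xCF65 (16 bits → U+CF65).

U+CF65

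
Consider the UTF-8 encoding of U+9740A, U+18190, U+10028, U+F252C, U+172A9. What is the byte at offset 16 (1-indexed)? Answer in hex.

1-indexed offset 16 is 0-indexed offset 15.
U+9740A → 4-byte form F2 97 90 8A at offsets 0–3.
U+18190 → 4-byte form F0 98 86 90 at offsets 4–7.
U+10028 → 4-byte form F0 90 80 A8 at offsets 8–11.
U+F252C → 4-byte form F3 B2 94 AC at offsets 12–15.
Offset 15 falls in char 4's range; it's byte 4 of F3 B2 94 AC = 0xAC.

0xAC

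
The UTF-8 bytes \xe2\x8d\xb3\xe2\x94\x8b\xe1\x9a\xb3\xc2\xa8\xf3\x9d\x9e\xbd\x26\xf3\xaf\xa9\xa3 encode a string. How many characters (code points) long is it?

Byte at offset 0: 0xE2 = 11100010 → 3-byte char (#1). Advance 3.
Byte at offset 3: 0xE2 = 11100010 → 3-byte char (#2). Advance 3.
Byte at offset 6: 0xE1 = 11100001 → 3-byte char (#3). Advance 3.
Byte at offset 9: 0xC2 = 11000010 → 2-byte char (#4). Advance 2.
Byte at offset 11: 0xF3 = 11110011 → 4-byte char (#5). Advance 4.
Byte at offset 15: 0x26 = 00100110 → 1-byte char (#6). Advance 1.
Byte at offset 16: 0xF3 = 11110011 → 4-byte char (#7). Advance 4.
Reached end at offset 20 after 7 code points.

7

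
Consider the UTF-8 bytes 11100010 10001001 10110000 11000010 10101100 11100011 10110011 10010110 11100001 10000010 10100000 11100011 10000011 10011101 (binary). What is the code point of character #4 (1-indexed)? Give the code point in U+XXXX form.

U+10A0

Offset 0: leading byte 0xE2 = 11100010 → 3-byte char #1 = E2 89 B0.
Offset 3: leading byte 0xC2 = 11000010 → 2-byte char #2 = C2 AC.
Offset 5: leading byte 0xE3 = 11100011 → 3-byte char #3 = E3 B3 96.
Offset 8: leading byte 0xE1 = 11100001 → 3-byte char #4 = E1 82 A0.
Leading byte 0xE1 = 11100001 matches 1110xxxx → 3-byte sequence.
Byte 1: 0xE1 = 11100001, payload 0001 (4 bits).
Byte 2: 0x82 = 10000010 (10xxxxxx ✓), payload 000010.
Byte 3: 0xA0 = 10100000 (10xxxxxx ✓), payload 100000.
Concatenate: 0001000010100000 = 0x10A0 (16 bits → U+10A0).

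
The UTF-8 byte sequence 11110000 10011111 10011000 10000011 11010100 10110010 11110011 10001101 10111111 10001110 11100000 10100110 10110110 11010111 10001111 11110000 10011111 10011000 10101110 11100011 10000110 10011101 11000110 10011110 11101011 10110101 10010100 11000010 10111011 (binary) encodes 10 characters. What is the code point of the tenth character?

Offset 0: leading byte 0xF0 = 11110000 → 4-byte char #1 = F0 9F 98 83.
Offset 4: leading byte 0xD4 = 11010100 → 2-byte char #2 = D4 B2.
Offset 6: leading byte 0xF3 = 11110011 → 4-byte char #3 = F3 8D BF 8E.
Offset 10: leading byte 0xE0 = 11100000 → 3-byte char #4 = E0 A6 B6.
Offset 13: leading byte 0xD7 = 11010111 → 2-byte char #5 = D7 8F.
Offset 15: leading byte 0xF0 = 11110000 → 4-byte char #6 = F0 9F 98 AE.
Offset 19: leading byte 0xE3 = 11100011 → 3-byte char #7 = E3 86 9D.
Offset 22: leading byte 0xC6 = 11000110 → 2-byte char #8 = C6 9E.
Offset 24: leading byte 0xEB = 11101011 → 3-byte char #9 = EB B5 94.
Offset 27: leading byte 0xC2 = 11000010 → 2-byte char #10 = C2 BB.
Leading byte 0xC2 = 11000010 matches 110xxxxx → 2-byte sequence.
Byte 1: 0xC2 = 11000010, payload 00010 (5 bits).
Byte 2: 0xBB = 10111011 (10xxxxxx ✓), payload 111011.
Concatenate: 00010111011 = 0xBB (11 bits → U+00BB).

U+00BB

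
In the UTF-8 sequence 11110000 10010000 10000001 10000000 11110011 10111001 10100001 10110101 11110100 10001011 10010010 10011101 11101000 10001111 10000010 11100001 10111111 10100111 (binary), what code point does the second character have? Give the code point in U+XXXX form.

U+F9875

Offset 0: leading byte 0xF0 = 11110000 → 4-byte char #1 = F0 90 81 80.
Offset 4: leading byte 0xF3 = 11110011 → 4-byte char #2 = F3 B9 A1 B5.
Leading byte 0xF3 = 11110011 matches 11110xxx → 4-byte sequence.
Byte 1: 0xF3 = 11110011, payload 011 (3 bits).
Byte 2: 0xB9 = 10111001 (10xxxxxx ✓), payload 111001.
Byte 3: 0xA1 = 10100001 (10xxxxxx ✓), payload 100001.
Byte 4: 0xB5 = 10110101 (10xxxxxx ✓), payload 110101.
Concatenate: 011111001100001110101 = 0xF9875 (21 bits → U+F9875).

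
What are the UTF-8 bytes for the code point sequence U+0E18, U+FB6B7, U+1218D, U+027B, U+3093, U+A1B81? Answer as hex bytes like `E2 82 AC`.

E0 B8 98 F3 BB 9A B7 F0 92 86 8D C9 BB E3 82 93 F2 A1 AE 81

U+0E18: 3-byte form → E0 B8 98.
U+FB6B7: 4-byte form → F3 BB 9A B7.
U+1218D: 4-byte form → F0 92 86 8D.
U+027B: 2-byte form → C9 BB.
U+3093: 3-byte form → E3 82 93.
U+A1B81: 4-byte form → F2 A1 AE 81.
Concatenated (20 bytes): E0 B8 98 F3 BB 9A B7 F0 92 86 8D C9 BB E3 82 93 F2 A1 AE 81.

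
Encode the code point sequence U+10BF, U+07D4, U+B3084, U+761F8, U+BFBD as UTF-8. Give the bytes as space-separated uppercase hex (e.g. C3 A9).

U+10BF: 3-byte form → E1 82 BF.
U+07D4: 2-byte form → DF 94.
U+B3084: 4-byte form → F2 B3 82 84.
U+761F8: 4-byte form → F1 B6 87 B8.
U+BFBD: 3-byte form → EB BE BD.
Concatenated (16 bytes): E1 82 BF DF 94 F2 B3 82 84 F1 B6 87 B8 EB BE BD.

E1 82 BF DF 94 F2 B3 82 84 F1 B6 87 B8 EB BE BD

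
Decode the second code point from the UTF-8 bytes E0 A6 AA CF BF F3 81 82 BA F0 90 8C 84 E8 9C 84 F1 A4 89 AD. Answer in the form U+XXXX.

Offset 0: leading byte 0xE0 = 11100000 → 3-byte char #1 = E0 A6 AA.
Offset 3: leading byte 0xCF = 11001111 → 2-byte char #2 = CF BF.
Leading byte 0xCF = 11001111 matches 110xxxxx → 2-byte sequence.
Byte 1: 0xCF = 11001111, payload 01111 (5 bits).
Byte 2: 0xBF = 10111111 (10xxxxxx ✓), payload 111111.
Concatenate: 01111111111 = 0x3FF (11 bits → U+03FF).

U+03FF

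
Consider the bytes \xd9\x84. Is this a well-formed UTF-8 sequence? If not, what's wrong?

Leading byte 0xD9 = 11011001 → 2-byte form.
Continuation bytes 0x84=10000100 all match 10xxxxxx.
Decoded value 0x644 is ≥ 0x80 (shortest form) and not a surrogate.

valid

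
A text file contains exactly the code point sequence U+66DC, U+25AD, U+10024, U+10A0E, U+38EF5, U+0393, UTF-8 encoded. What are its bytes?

U+66DC: 3-byte form → E6 9B 9C.
U+25AD: 3-byte form → E2 96 AD.
U+10024: 4-byte form → F0 90 80 A4.
U+10A0E: 4-byte form → F0 90 A8 8E.
U+38EF5: 4-byte form → F0 B8 BB B5.
U+0393: 2-byte form → CE 93.
Concatenated (20 bytes): E6 9B 9C E2 96 AD F0 90 80 A4 F0 90 A8 8E F0 B8 BB B5 CE 93.

E6 9B 9C E2 96 AD F0 90 80 A4 F0 90 A8 8E F0 B8 BB B5 CE 93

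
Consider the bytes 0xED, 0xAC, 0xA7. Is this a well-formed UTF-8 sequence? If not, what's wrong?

invalid (encodes a surrogate (U+D800–U+DFFF))

Structurally a 3-byte sequence; payload = 0xDB27.
But 0xDB27 is in U+D800–U+DFFF, the surrogate range. Surrogates are not Unicode scalar values and are forbidden in UTF-8.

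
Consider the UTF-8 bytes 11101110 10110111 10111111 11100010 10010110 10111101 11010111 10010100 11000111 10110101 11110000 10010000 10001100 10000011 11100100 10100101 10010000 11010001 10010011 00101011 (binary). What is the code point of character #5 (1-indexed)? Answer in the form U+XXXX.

U+10303

Offset 0: leading byte 0xEE = 11101110 → 3-byte char #1 = EE B7 BF.
Offset 3: leading byte 0xE2 = 11100010 → 3-byte char #2 = E2 96 BD.
Offset 6: leading byte 0xD7 = 11010111 → 2-byte char #3 = D7 94.
Offset 8: leading byte 0xC7 = 11000111 → 2-byte char #4 = C7 B5.
Offset 10: leading byte 0xF0 = 11110000 → 4-byte char #5 = F0 90 8C 83.
Leading byte 0xF0 = 11110000 matches 11110xxx → 4-byte sequence.
Byte 1: 0xF0 = 11110000, payload 000 (3 bits).
Byte 2: 0x90 = 10010000 (10xxxxxx ✓), payload 010000.
Byte 3: 0x8C = 10001100 (10xxxxxx ✓), payload 001100.
Byte 4: 0x83 = 10000011 (10xxxxxx ✓), payload 000011.
Concatenate: 000010000001100000011 = 0x10303 (21 bits → U+10303).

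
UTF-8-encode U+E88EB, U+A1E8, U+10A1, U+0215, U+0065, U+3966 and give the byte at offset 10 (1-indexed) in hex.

1-indexed offset 10 is 0-indexed offset 9.
U+E88EB → 4-byte form F3 A8 A3 AB at offsets 0–3.
U+A1E8 → 3-byte form EA 87 A8 at offsets 4–6.
U+10A1 → 3-byte form E1 82 A1 at offsets 7–9.
Offset 9 falls in char 3's range; it's byte 3 of E1 82 A1 = 0xA1.

0xA1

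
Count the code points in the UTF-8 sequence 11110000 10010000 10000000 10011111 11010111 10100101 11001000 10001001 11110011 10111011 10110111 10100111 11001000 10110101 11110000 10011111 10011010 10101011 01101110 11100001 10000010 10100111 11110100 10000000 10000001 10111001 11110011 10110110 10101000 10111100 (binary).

10

Byte at offset 0: 0xF0 = 11110000 → 4-byte char (#1). Advance 4.
Byte at offset 4: 0xD7 = 11010111 → 2-byte char (#2). Advance 2.
Byte at offset 6: 0xC8 = 11001000 → 2-byte char (#3). Advance 2.
Byte at offset 8: 0xF3 = 11110011 → 4-byte char (#4). Advance 4.
Byte at offset 12: 0xC8 = 11001000 → 2-byte char (#5). Advance 2.
Byte at offset 14: 0xF0 = 11110000 → 4-byte char (#6). Advance 4.
Byte at offset 18: 0x6E = 01101110 → 1-byte char (#7). Advance 1.
Byte at offset 19: 0xE1 = 11100001 → 3-byte char (#8). Advance 3.
Byte at offset 22: 0xF4 = 11110100 → 4-byte char (#9). Advance 4.
Byte at offset 26: 0xF3 = 11110011 → 4-byte char (#10). Advance 4.
Reached end at offset 30 after 10 code points.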